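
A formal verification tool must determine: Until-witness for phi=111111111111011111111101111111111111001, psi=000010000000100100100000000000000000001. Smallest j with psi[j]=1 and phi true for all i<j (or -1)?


(phi U psi) at 0: need smallest j with psi[j]=1 and phi[i]=1 for all i in [0,j).
Scan from step 0:
  step 0: phi=1, psi=0 -> continue
  step 1: phi=1, psi=0 -> continue
  step 2: phi=1, psi=0 -> continue
  step 3: phi=1, psi=0 -> continue
  step 4: psi=1 and phi held for [0,4) -> witness found
Witness step = 4

4


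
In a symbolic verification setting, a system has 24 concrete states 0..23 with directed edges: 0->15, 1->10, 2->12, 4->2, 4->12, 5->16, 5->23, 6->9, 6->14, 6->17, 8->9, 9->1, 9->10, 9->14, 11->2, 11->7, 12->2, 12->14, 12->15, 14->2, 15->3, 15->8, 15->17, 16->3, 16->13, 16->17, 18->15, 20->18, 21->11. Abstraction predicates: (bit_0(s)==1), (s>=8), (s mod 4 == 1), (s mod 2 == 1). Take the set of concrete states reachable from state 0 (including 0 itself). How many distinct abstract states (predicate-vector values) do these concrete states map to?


BFS from 0:
Concrete reachable: {0, 1, 2, 3, 8, 9, 10, 12, 14, 15, 17}
Abstract via predicates (bit_0(s)==1), (s>=8), (s mod 4 == 1), (s mod 2 == 1):
  (0,0,0,0) <- {0, 2}
  (0,1,0,0) <- {8, 10, 12, 14}
  (1,0,0,1) <- {3}
  (1,0,1,1) <- {1}
  (1,1,0,1) <- {15}
  (1,1,1,1) <- {9, 17}
Distinct abstract states = 6

6


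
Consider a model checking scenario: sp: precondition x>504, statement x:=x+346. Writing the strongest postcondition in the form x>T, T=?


Formula: sp(P, x:=E) = exists old_x. (x = E[old_x/x]) AND P[old_x/x] (old_x is the value of x before the assignment; eliminate old_x by solving x = E[old_x/x] for old_x)
Step 1: Precondition P: x>504, i.e. old_x > 504
Step 2: Assignment gives x = old_x + 346, so old_x = x - 346
Step 3: Substitute into P: x - 346 > 504
Step 4: Simplify: x > 504+346 = 850

850


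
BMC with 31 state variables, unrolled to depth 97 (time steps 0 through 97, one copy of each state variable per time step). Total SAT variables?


BMC unrolls to depth k, creating one copy of each state var for steps 0..k.
Step count = 97 + 1 = 98 (steps 0 through 97)
Vars per step = 31
Total = 31 * 98 = 3038

3038


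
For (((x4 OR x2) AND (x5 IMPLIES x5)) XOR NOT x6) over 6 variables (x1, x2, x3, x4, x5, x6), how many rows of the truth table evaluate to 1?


Formula: (((x4 OR x2) AND (x5 IMPLIES x5)) XOR NOT x6) over 6 vars (64 rows)
Evaluate each row (x1, x2, x3, x4, x5, x6 as bits, MSB first):
  row 0 [000000]: (((0 OR 0) AND (0 IMPLIES 0)) XOR NOT 0) -> 1
  row 1 [000001]: (((0 OR 0) AND (0 IMPLIES 0)) XOR NOT 1) -> 0
  row 2 [000010]: (((0 OR 0) AND (1 IMPLIES 1)) XOR NOT 0) -> 1
  row 3 [000011]: (((0 OR 0) AND (1 IMPLIES 1)) XOR NOT 1) -> 0
  row 4 [000100]: (((1 OR 0) AND (0 IMPLIES 0)) XOR NOT 0) -> 0
  (every remaining row is evaluated the same way; all 64 results are listed next)
Full result column, 8 rows per line (x1,x2,x3 fixed per line; x4,x5,x6 runs 000..111 left to right):
  rows 0-7 [x1,x2,x3=000]: 10100101  (ones: 4)
  rows 8-15 [x1,x2,x3=001]: 10100101  (ones: 4)
  rows 16-23 [x1,x2,x3=010]: 01010101  (ones: 4)
  rows 24-31 [x1,x2,x3=011]: 01010101  (ones: 4)
  rows 32-39 [x1,x2,x3=100]: 10100101  (ones: 4)
  rows 40-47 [x1,x2,x3=101]: 10100101  (ones: 4)
  rows 48-55 [x1,x2,x3=110]: 01010101  (ones: 4)
  rows 56-63 [x1,x2,x3=111]: 01010101  (ones: 4)
Count of 1-rows = 4+4+4+4+4+4+4+4 = 32

32


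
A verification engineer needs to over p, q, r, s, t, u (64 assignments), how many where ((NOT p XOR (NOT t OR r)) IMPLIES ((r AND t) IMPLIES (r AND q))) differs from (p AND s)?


F1 = ((NOT p XOR (NOT t OR r)) IMPLIES ((r AND t) IMPLIES (r AND q)))
F2 = (p AND s)
Evaluate both on each of 64 rows (bits = p,q,r,s,t,u):
  row 0 [000000]: F1=1 F2=0 (differ) -> 1
  row 1 [000001]: F1=1 F2=0 (differ) -> 1
  row 2 [000010]: F1=1 F2=0 (differ) -> 1
  row 3 [000011]: F1=1 F2=0 (differ) -> 1
  row 4 [000100]: F1=1 F2=0 (differ) -> 1
  (every remaining row is evaluated the same way; all 64 results are listed next)
Full result column, 8 rows per line (p,q,r fixed per line; s,t,u runs 000..111 left to right):
  rows 0-7 [p,q,r=000]: 11111111  (ones: 8)
  rows 8-15 [p,q,r=001]: 11111111  (ones: 8)
  rows 16-23 [p,q,r=010]: 11111111  (ones: 8)
  rows 24-31 [p,q,r=011]: 11111111  (ones: 8)
  rows 32-39 [p,q,r=100]: 11110000  (ones: 4)
  rows 40-47 [p,q,r=101]: 11000011  (ones: 4)
  rows 48-55 [p,q,r=110]: 11110000  (ones: 4)
  rows 56-63 [p,q,r=111]: 11110000  (ones: 4)
Disagreements = 8+8+8+8+4+4+4+4 = 48

48


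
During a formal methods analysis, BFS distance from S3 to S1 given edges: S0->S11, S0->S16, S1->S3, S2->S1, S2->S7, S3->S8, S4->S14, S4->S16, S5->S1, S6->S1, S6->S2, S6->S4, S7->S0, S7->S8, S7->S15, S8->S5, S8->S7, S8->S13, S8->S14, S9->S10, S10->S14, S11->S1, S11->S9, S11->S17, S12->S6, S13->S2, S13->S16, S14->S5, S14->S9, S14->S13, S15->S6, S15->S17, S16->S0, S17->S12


BFS layer-by-layer from S3:
  dist 0: {S3}
  dist 1: {S8}
  dist 2: {S5, S7, S13, S14}
  dist 3: {S0, S1, S2, S9, S15, S16}
  -> S1 reached at distance 3
Shortest path length = 3

3


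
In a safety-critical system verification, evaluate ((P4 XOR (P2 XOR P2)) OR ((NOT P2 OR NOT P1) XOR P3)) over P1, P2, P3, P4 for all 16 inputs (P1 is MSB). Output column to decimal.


Formula: ((P4 XOR (P2 XOR P2)) OR ((NOT P2 OR NOT P1) XOR P3)) over P1, P2, P3, P4 (16 rows)
Evaluate each row (bits = P1,P2,P3,P4, MSB first):
  row 0 [0000]: ((0 XOR (0 XOR 0)) OR ((NOT 0 OR NOT 0) XOR 0)) -> 1
  row 1 [0001]: ((1 XOR (0 XOR 0)) OR ((NOT 0 OR NOT 0) XOR 0)) -> 1
  row 2 [0010]: ((0 XOR (0 XOR 0)) OR ((NOT 0 OR NOT 0) XOR 1)) -> 0
  row 3 [0011]: ((1 XOR (0 XOR 0)) OR ((NOT 0 OR NOT 0) XOR 1)) -> 1
  row 4 [0100]: ((0 XOR (1 XOR 1)) OR ((NOT 1 OR NOT 0) XOR 0)) -> 1
  row 5 [0101]: ((1 XOR (1 XOR 1)) OR ((NOT 1 OR NOT 0) XOR 0)) -> 1
  row 6 [0110]: ((0 XOR (1 XOR 1)) OR ((NOT 1 OR NOT 0) XOR 1)) -> 0
  row 7 [0111]: ((1 XOR (1 XOR 1)) OR ((NOT 1 OR NOT 0) XOR 1)) -> 1
  row 8 [1000]: ((0 XOR (0 XOR 0)) OR ((NOT 0 OR NOT 1) XOR 0)) -> 1
  row 9 [1001]: ((1 XOR (0 XOR 0)) OR ((NOT 0 OR NOT 1) XOR 0)) -> 1
  row 10 [1010]: ((0 XOR (0 XOR 0)) OR ((NOT 0 OR NOT 1) XOR 1)) -> 0
  row 11 [1011]: ((1 XOR (0 XOR 0)) OR ((NOT 0 OR NOT 1) XOR 1)) -> 1
  row 12 [1100]: ((0 XOR (1 XOR 1)) OR ((NOT 1 OR NOT 1) XOR 0)) -> 0
  row 13 [1101]: ((1 XOR (1 XOR 1)) OR ((NOT 1 OR NOT 1) XOR 0)) -> 1
  row 14 [1110]: ((0 XOR (1 XOR 1)) OR ((NOT 1 OR NOT 1) XOR 1)) -> 1
  row 15 [1111]: ((1 XOR (1 XOR 1)) OR ((NOT 1 OR NOT 1) XOR 1)) -> 1
Full result column, 4 rows per line (P1,P2 fixed per line; P3,P4 runs 00..11 left to right):
  rows 0-3 [P1,P2=00]: 1101  = hex D
  rows 4-7 [P1,P2=01]: 1101  = hex D
  rows 8-11 [P1,P2=10]: 1101  = hex D
  rows 12-15 [P1,P2=11]: 0111  = hex 7
Output column (row 0 .. row 15) = 1101110111010111
Output column grouped in 4s = 1101 1101 1101 0111 = 0xDDD7
Convert to decimal digit by digit (value = value*16 + digit):
  D -> 13
  13*16 + 13 (D) = 221
  221*16 + 13 (D) = 3549
  3549*16 + 7 = 56791
Decimal = 56791

56791


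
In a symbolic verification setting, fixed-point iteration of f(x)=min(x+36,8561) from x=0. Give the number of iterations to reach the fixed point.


Step 1: x=0, cap=8561, increment=36
Step 2: x grows by 36 each step until capped at 8561; fixed point is x=8561
Step 3: iterations = ceil(8561/36) = 238

238


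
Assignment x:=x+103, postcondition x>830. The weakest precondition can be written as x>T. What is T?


Formula: wp(x:=E, P) = P[E/x] (substitute E for x in postcondition)
Step 1: Postcondition: x>830
Step 2: Substitute x+103 for x: x+103>830
Step 3: Solve for x: x > 830-103 = 727

727


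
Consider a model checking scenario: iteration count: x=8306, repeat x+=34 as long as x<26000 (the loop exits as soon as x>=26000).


Step 1: x goes from 8306 toward 26000 by 34; the body runs while x<26000, so iterations = ceil((bound-start)/step)
Step 2: Distance=17694
Step 3: ceil(17694/34)=521

521


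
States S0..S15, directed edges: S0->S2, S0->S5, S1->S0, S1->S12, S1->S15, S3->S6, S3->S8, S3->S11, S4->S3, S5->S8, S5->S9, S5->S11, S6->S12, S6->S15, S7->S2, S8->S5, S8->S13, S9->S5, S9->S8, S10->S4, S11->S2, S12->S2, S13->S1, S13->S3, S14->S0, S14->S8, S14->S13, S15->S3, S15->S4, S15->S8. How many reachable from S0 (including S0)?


BFS from S0:
  layer 0: {S0}
  layer 1: {S2, S5}
  layer 2: {S8, S9, S11}
  layer 3: {S13}
  layer 4: {S1, S3}
  layer 5: {S6, S12, S15}
  layer 6: {S4}
Reachable set: {S0, S1, S2, S3, S4, S5, S6, S8, S9, S11, S12, S13, S15}
Count = 13

13


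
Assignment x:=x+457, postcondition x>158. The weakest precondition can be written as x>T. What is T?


Formula: wp(x:=E, P) = P[E/x] (substitute E for x in postcondition)
Step 1: Postcondition: x>158
Step 2: Substitute x+457 for x: x+457>158
Step 3: Solve for x: x > 158-457 = -299

-299


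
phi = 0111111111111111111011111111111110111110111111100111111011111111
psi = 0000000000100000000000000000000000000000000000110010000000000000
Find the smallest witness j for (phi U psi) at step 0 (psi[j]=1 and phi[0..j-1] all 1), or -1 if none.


(phi U psi) at 0: need smallest j with psi[j]=1 and phi[i]=1 for all i in [0,j).
Scan from step 0:
  step 0: phi=0 -> phi-prefix broken from here
  step 10: psi=1 but phi already failed -> not a witness
  step 46: psi=1 but phi already failed -> not a witness
  step 47: psi=1 but phi already failed -> not a witness
  step 50: psi=1 but phi already failed -> not a witness
  end of trace: no witness -> -1
Witness step = -1

-1


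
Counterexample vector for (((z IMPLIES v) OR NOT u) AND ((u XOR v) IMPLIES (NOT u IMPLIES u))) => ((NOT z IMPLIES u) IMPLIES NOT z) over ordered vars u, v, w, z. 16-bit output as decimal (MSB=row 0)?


F1 = (((z IMPLIES v) OR NOT u) AND ((u XOR v) IMPLIES (NOT u IMPLIES u)))
F2 = ((NOT z IMPLIES u) IMPLIES NOT z)
Counterexample to F1=>F2 is where F1=1 and F2=0.
Evaluate each row (bits = u,v,w,z, MSB first):
  row 0 [0000]: F1=1 F2=1 -> F1&~F2 -> 0
  row 1 [0001]: F1=1 F2=0 -> F1&~F2 -> 1
  row 2 [0010]: F1=1 F2=1 -> F1&~F2 -> 0
  row 3 [0011]: F1=1 F2=0 -> F1&~F2 -> 1
  row 4 [0100]: F1=0 F2=1 -> F1&~F2 -> 0
  row 5 [0101]: F1=0 F2=0 -> F1&~F2 -> 0
  row 6 [0110]: F1=0 F2=1 -> F1&~F2 -> 0
  row 7 [0111]: F1=0 F2=0 -> F1&~F2 -> 0
  row 8 [1000]: F1=1 F2=1 -> F1&~F2 -> 0
  row 9 [1001]: F1=0 F2=0 -> F1&~F2 -> 0
  row 10 [1010]: F1=1 F2=1 -> F1&~F2 -> 0
  row 11 [1011]: F1=0 F2=0 -> F1&~F2 -> 0
  row 12 [1100]: F1=1 F2=1 -> F1&~F2 -> 0
  row 13 [1101]: F1=1 F2=0 -> F1&~F2 -> 1
  row 14 [1110]: F1=1 F2=1 -> F1&~F2 -> 0
  row 15 [1111]: F1=1 F2=0 -> F1&~F2 -> 1
Full result column, 4 rows per line (u,v fixed per line; w,z runs 00..11 left to right):
  rows 0-3 [u,v=00]: 0101  = hex 5
  rows 4-7 [u,v=01]: 0000  = hex 0
  rows 8-11 [u,v=10]: 0000  = hex 0
  rows 12-15 [u,v=11]: 0101  = hex 5
Counterexample vector (row 0 .. row 15) = 0101000000000101
Output column grouped in 4s = 0101 0000 0000 0101 = 0x5005
Convert to decimal digit by digit (value = value*16 + digit):
  5 -> 5
  5*16 + 0 = 80
  80*16 + 0 = 1280
  1280*16 + 5 = 20485
Decimal = 20485

20485


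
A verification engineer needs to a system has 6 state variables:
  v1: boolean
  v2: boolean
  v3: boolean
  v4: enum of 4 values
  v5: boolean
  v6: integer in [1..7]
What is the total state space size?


State space = product of domain sizes of all variables.
Domain sizes:
  v1 (boolean): 2
  v2 (boolean): 2
  v3 (boolean): 2
  v4 (enum of 4 values): 4
  v5 (boolean): 2
  v6 (integer in [1..7]): 7
Product = 2 * 2 * 2 * 4 * 2 * 7 = 448

448


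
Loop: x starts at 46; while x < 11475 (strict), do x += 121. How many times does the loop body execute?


Step 1: x goes from 46 toward 11475 by 121; the body runs while x<11475, so iterations = ceil((bound-start)/step)
Step 2: Distance=11429
Step 3: ceil(11429/121)=95

95


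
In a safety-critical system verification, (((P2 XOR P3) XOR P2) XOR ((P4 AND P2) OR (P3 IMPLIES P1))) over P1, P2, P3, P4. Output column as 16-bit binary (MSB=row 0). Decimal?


Formula: (((P2 XOR P3) XOR P2) XOR ((P4 AND P2) OR (P3 IMPLIES P1))) over P1, P2, P3, P4 (16 rows)
Evaluate each row (bits = P1,P2,P3,P4, MSB first):
  row 0 [0000]: (((0 XOR 0) XOR 0) XOR ((0 AND 0) OR (0 IMPLIES 0))) -> 1
  row 1 [0001]: (((0 XOR 0) XOR 0) XOR ((1 AND 0) OR (0 IMPLIES 0))) -> 1
  row 2 [0010]: (((0 XOR 1) XOR 0) XOR ((0 AND 0) OR (1 IMPLIES 0))) -> 1
  row 3 [0011]: (((0 XOR 1) XOR 0) XOR ((1 AND 0) OR (1 IMPLIES 0))) -> 1
  row 4 [0100]: (((1 XOR 0) XOR 1) XOR ((0 AND 1) OR (0 IMPLIES 0))) -> 1
  row 5 [0101]: (((1 XOR 0) XOR 1) XOR ((1 AND 1) OR (0 IMPLIES 0))) -> 1
  row 6 [0110]: (((1 XOR 1) XOR 1) XOR ((0 AND 1) OR (1 IMPLIES 0))) -> 1
  row 7 [0111]: (((1 XOR 1) XOR 1) XOR ((1 AND 1) OR (1 IMPLIES 0))) -> 0
  row 8 [1000]: (((0 XOR 0) XOR 0) XOR ((0 AND 0) OR (0 IMPLIES 1))) -> 1
  row 9 [1001]: (((0 XOR 0) XOR 0) XOR ((1 AND 0) OR (0 IMPLIES 1))) -> 1
  row 10 [1010]: (((0 XOR 1) XOR 0) XOR ((0 AND 0) OR (1 IMPLIES 1))) -> 0
  row 11 [1011]: (((0 XOR 1) XOR 0) XOR ((1 AND 0) OR (1 IMPLIES 1))) -> 0
  row 12 [1100]: (((1 XOR 0) XOR 1) XOR ((0 AND 1) OR (0 IMPLIES 1))) -> 1
  row 13 [1101]: (((1 XOR 0) XOR 1) XOR ((1 AND 1) OR (0 IMPLIES 1))) -> 1
  row 14 [1110]: (((1 XOR 1) XOR 1) XOR ((0 AND 1) OR (1 IMPLIES 1))) -> 0
  row 15 [1111]: (((1 XOR 1) XOR 1) XOR ((1 AND 1) OR (1 IMPLIES 1))) -> 0
Full result column, 4 rows per line (P1,P2 fixed per line; P3,P4 runs 00..11 left to right):
  rows 0-3 [P1,P2=00]: 1111  = hex F
  rows 4-7 [P1,P2=01]: 1110  = hex E
  rows 8-11 [P1,P2=10]: 1100  = hex C
  rows 12-15 [P1,P2=11]: 1100  = hex C
Output column (row 0 .. row 15) = 1111111011001100
Output column grouped in 4s = 1111 1110 1100 1100 = 0xFECC
Convert to decimal digit by digit (value = value*16 + digit):
  F -> 15
  15*16 + 14 (E) = 254
  254*16 + 12 (C) = 4076
  4076*16 + 12 (C) = 65228
Decimal = 65228

65228


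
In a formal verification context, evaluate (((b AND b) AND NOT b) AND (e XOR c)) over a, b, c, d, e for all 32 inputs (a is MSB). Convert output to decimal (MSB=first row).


Formula: (((b AND b) AND NOT b) AND (e XOR c)) over a, b, c, d, e (32 rows)
Evaluate each row (bits = a,b,c,d,e, MSB first):
  row 0 [00000]: (((0 AND 0) AND NOT 0) AND (0 XOR 0)) -> 0
  row 1 [00001]: (((0 AND 0) AND NOT 0) AND (1 XOR 0)) -> 0
  row 2 [00010]: (((0 AND 0) AND NOT 0) AND (0 XOR 0)) -> 0
  row 3 [00011]: (((0 AND 0) AND NOT 0) AND (1 XOR 0)) -> 0
  row 4 [00100]: (((0 AND 0) AND NOT 0) AND (0 XOR 1)) -> 0
  row 5 [00101]: (((0 AND 0) AND NOT 0) AND (1 XOR 1)) -> 0
  row 6 [00110]: (((0 AND 0) AND NOT 0) AND (0 XOR 1)) -> 0
  row 7 [00111]: (((0 AND 0) AND NOT 0) AND (1 XOR 1)) -> 0
  row 8 [01000]: (((1 AND 1) AND NOT 1) AND (0 XOR 0)) -> 0
  row 9 [01001]: (((1 AND 1) AND NOT 1) AND (1 XOR 0)) -> 0
  row 10 [01010]: (((1 AND 1) AND NOT 1) AND (0 XOR 0)) -> 0
  row 11 [01011]: (((1 AND 1) AND NOT 1) AND (1 XOR 0)) -> 0
  row 12 [01100]: (((1 AND 1) AND NOT 1) AND (0 XOR 1)) -> 0
  row 13 [01101]: (((1 AND 1) AND NOT 1) AND (1 XOR 1)) -> 0
  row 14 [01110]: (((1 AND 1) AND NOT 1) AND (0 XOR 1)) -> 0
  row 15 [01111]: (((1 AND 1) AND NOT 1) AND (1 XOR 1)) -> 0
  row 16 [10000]: (((0 AND 0) AND NOT 0) AND (0 XOR 0)) -> 0
  row 17 [10001]: (((0 AND 0) AND NOT 0) AND (1 XOR 0)) -> 0
  row 18 [10010]: (((0 AND 0) AND NOT 0) AND (0 XOR 0)) -> 0
  row 19 [10011]: (((0 AND 0) AND NOT 0) AND (1 XOR 0)) -> 0
  row 20 [10100]: (((0 AND 0) AND NOT 0) AND (0 XOR 1)) -> 0
  row 21 [10101]: (((0 AND 0) AND NOT 0) AND (1 XOR 1)) -> 0
  row 22 [10110]: (((0 AND 0) AND NOT 0) AND (0 XOR 1)) -> 0
  row 23 [10111]: (((0 AND 0) AND NOT 0) AND (1 XOR 1)) -> 0
  row 24 [11000]: (((1 AND 1) AND NOT 1) AND (0 XOR 0)) -> 0
  row 25 [11001]: (((1 AND 1) AND NOT 1) AND (1 XOR 0)) -> 0
  row 26 [11010]: (((1 AND 1) AND NOT 1) AND (0 XOR 0)) -> 0
  row 27 [11011]: (((1 AND 1) AND NOT 1) AND (1 XOR 0)) -> 0
  row 28 [11100]: (((1 AND 1) AND NOT 1) AND (0 XOR 1)) -> 0
  row 29 [11101]: (((1 AND 1) AND NOT 1) AND (1 XOR 1)) -> 0
  row 30 [11110]: (((1 AND 1) AND NOT 1) AND (0 XOR 1)) -> 0
  row 31 [11111]: (((1 AND 1) AND NOT 1) AND (1 XOR 1)) -> 0
Full result column, 4 rows per line (a,b,c fixed per line; d,e runs 00..11 left to right):
  rows 0-3 [a,b,c=000]: 0000  = hex 0
  rows 4-7 [a,b,c=001]: 0000  = hex 0
  rows 8-11 [a,b,c=010]: 0000  = hex 0
  rows 12-15 [a,b,c=011]: 0000  = hex 0
  rows 16-19 [a,b,c=100]: 0000  = hex 0
  rows 20-23 [a,b,c=101]: 0000  = hex 0
  rows 24-27 [a,b,c=110]: 0000  = hex 0
  rows 28-31 [a,b,c=111]: 0000  = hex 0
Output column (row 0 .. row 31) = 00000000000000000000000000000000
Output column grouped in 4s = 0000 0000 0000 0000 0000 0000 0000 0000 = 0x00000000
Convert to decimal digit by digit (value = value*16 + digit):
  0 -> 0
  0*16 + 0 = 0
  0*16 + 0 = 0
  0*16 + 0 = 0
  0*16 + 0 = 0
  0*16 + 0 = 0
  0*16 + 0 = 0
  0*16 + 0 = 0
Decimal = 0

0


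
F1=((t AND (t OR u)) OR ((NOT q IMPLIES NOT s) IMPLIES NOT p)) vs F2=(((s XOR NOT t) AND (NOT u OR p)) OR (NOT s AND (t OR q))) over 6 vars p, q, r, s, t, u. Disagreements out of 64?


F1 = ((t AND (t OR u)) OR ((NOT q IMPLIES NOT s) IMPLIES NOT p))
F2 = (((s XOR NOT t) AND (NOT u OR p)) OR (NOT s AND (t OR q)))
Evaluate both on each of 64 rows (bits = p,q,r,s,t,u):
  row 0 [000000]: F1=1 F2=1 -> 0
  row 1 [000001]: F1=1 F2=0 (differ) -> 1
  row 2 [000010]: F1=1 F2=1 -> 0
  row 3 [000011]: F1=1 F2=1 -> 0
  row 4 [000100]: F1=1 F2=0 (differ) -> 1
  (every remaining row is evaluated the same way; all 64 results are listed next)
Full result column, 8 rows per line (p,q,r fixed per line; s,t,u runs 000..111 left to right):
  rows 0-7 [p,q,r=000]: 01001101  (ones: 4)
  rows 8-15 [p,q,r=001]: 01001101  (ones: 4)
  rows 16-23 [p,q,r=010]: 00001101  (ones: 3)
  rows 24-31 [p,q,r=011]: 00001101  (ones: 3)
  rows 32-39 [p,q,r=100]: 11001100  (ones: 4)
  rows 40-47 [p,q,r=101]: 11001100  (ones: 4)
  rows 48-55 [p,q,r=110]: 11000000  (ones: 2)
  rows 56-63 [p,q,r=111]: 11000000  (ones: 2)
Disagreements = 4+4+3+3+4+4+2+2 = 26

26


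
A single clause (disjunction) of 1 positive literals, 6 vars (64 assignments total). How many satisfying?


Step 1: Total=2^6=64
Step 2: Unsat when all 1 false: 2^5=32
Step 3: Sat=64-32=32

32


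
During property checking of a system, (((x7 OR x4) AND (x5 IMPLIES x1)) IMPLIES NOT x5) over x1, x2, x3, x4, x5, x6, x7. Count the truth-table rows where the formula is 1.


Formula: (((x7 OR x4) AND (x5 IMPLIES x1)) IMPLIES NOT x5) over 7 vars (128 rows)
Evaluate each row (x1, x2, x3, x4, x5, x6, x7 as bits, MSB first):
  row 0 [0000000]: (((0 OR 0) AND (0 IMPLIES 0)) IMPLIES NOT 0) -> 1
  row 1 [0000001]: (((1 OR 0) AND (0 IMPLIES 0)) IMPLIES NOT 0) -> 1
  row 2 [0000010]: (((0 OR 0) AND (0 IMPLIES 0)) IMPLIES NOT 0) -> 1
  row 3 [0000011]: (((1 OR 0) AND (0 IMPLIES 0)) IMPLIES NOT 0) -> 1
  row 4 [0000100]: (((0 OR 0) AND (1 IMPLIES 0)) IMPLIES NOT 1) -> 1
  (every remaining row is evaluated the same way; all 128 results are listed next)
Full result column, 8 rows per line (x1,x2,x3,x4 fixed per line; x5,x6,x7 runs 000..111 left to right):
  rows 0-7 [x1,x2,x3,x4=0000]: 11111111  (ones: 8)
  rows 8-15 [x1,x2,x3,x4=0001]: 11111111  (ones: 8)
  rows 16-23 [x1,x2,x3,x4=0010]: 11111111  (ones: 8)
  rows 24-31 [x1,x2,x3,x4=0011]: 11111111  (ones: 8)
  rows 32-39 [x1,x2,x3,x4=0100]: 11111111  (ones: 8)
  rows 40-47 [x1,x2,x3,x4=0101]: 11111111  (ones: 8)
  rows 48-55 [x1,x2,x3,x4=0110]: 11111111  (ones: 8)
  rows 56-63 [x1,x2,x3,x4=0111]: 11111111  (ones: 8)
  rows 64-71 [x1,x2,x3,x4=1000]: 11111010  (ones: 6)
  rows 72-79 [x1,x2,x3,x4=1001]: 11110000  (ones: 4)
  rows 80-87 [x1,x2,x3,x4=1010]: 11111010  (ones: 6)
  rows 88-95 [x1,x2,x3,x4=1011]: 11110000  (ones: 4)
  rows 96-103 [x1,x2,x3,x4=1100]: 11111010  (ones: 6)
  rows 104-111 [x1,x2,x3,x4=1101]: 11110000  (ones: 4)
  rows 112-119 [x1,x2,x3,x4=1110]: 11111010  (ones: 6)
  rows 120-127 [x1,x2,x3,x4=1111]: 11110000  (ones: 4)
Count of 1-rows = 8+8+8+8+8+8+8+8+6+4+6+4+6+4+6+4 = 104

104


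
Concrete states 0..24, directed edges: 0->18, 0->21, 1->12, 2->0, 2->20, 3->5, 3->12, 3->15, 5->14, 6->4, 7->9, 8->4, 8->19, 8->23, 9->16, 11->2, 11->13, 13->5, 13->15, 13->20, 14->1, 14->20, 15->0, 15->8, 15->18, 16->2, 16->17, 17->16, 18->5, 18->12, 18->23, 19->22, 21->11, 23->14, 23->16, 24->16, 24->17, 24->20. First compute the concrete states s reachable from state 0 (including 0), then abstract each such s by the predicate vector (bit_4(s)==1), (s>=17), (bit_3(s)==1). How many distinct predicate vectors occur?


BFS from 0:
Concrete reachable: {0, 1, 2, 4, 5, 8, 11, 12, 13, 14, 15, 16, 17, 18, 19, 20, 21, 22, 23}
Abstract via predicates (bit_4(s)==1), (s>=17), (bit_3(s)==1):
  (0,0,0) <- {0, 1, 2, 4, 5}
  (0,0,1) <- {8, 11, 12, 13, 14, 15}
  (1,0,0) <- {16}
  (1,1,0) <- {17, 18, 19, 20, 21, 22, 23}
Distinct abstract states = 4

4


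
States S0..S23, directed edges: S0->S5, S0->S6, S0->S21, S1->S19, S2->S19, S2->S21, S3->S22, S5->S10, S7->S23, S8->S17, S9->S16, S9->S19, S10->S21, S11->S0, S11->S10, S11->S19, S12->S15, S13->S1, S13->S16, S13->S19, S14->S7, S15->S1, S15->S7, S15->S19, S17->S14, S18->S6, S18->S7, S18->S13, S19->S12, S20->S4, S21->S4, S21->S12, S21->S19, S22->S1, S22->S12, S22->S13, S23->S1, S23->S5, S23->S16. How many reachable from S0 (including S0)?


BFS from S0:
  layer 0: {S0}
  layer 1: {S5, S6, S21}
  layer 2: {S4, S10, S12, S19}
  layer 3: {S15}
  layer 4: {S1, S7}
  layer 5: {S23}
  layer 6: {S16}
Reachable set: {S0, S1, S4, S5, S6, S7, S10, S12, S15, S16, S19, S21, S23}
Count = 13

13


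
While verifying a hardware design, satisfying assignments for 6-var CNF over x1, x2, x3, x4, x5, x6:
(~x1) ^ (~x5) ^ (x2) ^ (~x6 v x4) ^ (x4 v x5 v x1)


CNF with 5 clauses over 6 vars (64 assignments).
An assignment satisfies CNF iff every clause has >=1 true literal.
Check each row (bits = x1,x2,x3,x4,x5,x6; clause T/F shown):
  row 0 [000000]: clauses=TTFTF -> 0
  row 1 [000001]: clauses=TTFFF -> 0
  row 2 [000010]: clauses=TFFTT -> 0
  row 3 [000011]: clauses=TFFFT -> 0
  row 4 [000100]: clauses=TTFTT -> 0
  (every remaining row is evaluated the same way; all 64 results are listed next)
Full result column, 8 rows per line (x1,x2,x3 fixed per line; x4,x5,x6 runs 000..111 left to right):
  rows 0-7 [x1,x2,x3=000]: 00000000  (ones: 0)
  rows 8-15 [x1,x2,x3=001]: 00000000  (ones: 0)
  rows 16-23 [x1,x2,x3=010]: 00001100  (ones: 2)
  rows 24-31 [x1,x2,x3=011]: 00001100  (ones: 2)
  rows 32-39 [x1,x2,x3=100]: 00000000  (ones: 0)
  rows 40-47 [x1,x2,x3=101]: 00000000  (ones: 0)
  rows 48-55 [x1,x2,x3=110]: 00000000  (ones: 0)
  rows 56-63 [x1,x2,x3=111]: 00000000  (ones: 0)
Satisfying assignments = 0+0+2+2+0+0+0+0 = 4

4


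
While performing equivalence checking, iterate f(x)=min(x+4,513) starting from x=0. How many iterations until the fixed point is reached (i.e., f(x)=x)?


Step 1: x=0, cap=513, increment=4
Step 2: x grows by 4 each step until capped at 513; fixed point is x=513
Step 3: iterations = ceil(513/4) = 129

129


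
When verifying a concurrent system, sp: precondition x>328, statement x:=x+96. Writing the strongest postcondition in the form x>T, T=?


Formula: sp(P, x:=E) = exists old_x. (x = E[old_x/x]) AND P[old_x/x] (old_x is the value of x before the assignment; eliminate old_x by solving x = E[old_x/x] for old_x)
Step 1: Precondition P: x>328, i.e. old_x > 328
Step 2: Assignment gives x = old_x + 96, so old_x = x - 96
Step 3: Substitute into P: x - 96 > 328
Step 4: Simplify: x > 328+96 = 424

424


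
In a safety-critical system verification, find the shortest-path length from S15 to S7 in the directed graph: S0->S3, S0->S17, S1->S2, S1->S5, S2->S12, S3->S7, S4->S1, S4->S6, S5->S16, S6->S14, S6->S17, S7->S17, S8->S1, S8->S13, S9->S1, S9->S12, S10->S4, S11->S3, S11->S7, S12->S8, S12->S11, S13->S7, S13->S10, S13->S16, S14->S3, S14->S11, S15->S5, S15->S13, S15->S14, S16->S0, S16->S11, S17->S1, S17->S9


BFS layer-by-layer from S15:
  dist 0: {S15}
  dist 1: {S5, S13, S14}
  dist 2: {S3, S7, S10, S11, S16}
  -> S7 reached at distance 2
Shortest path length = 2

2


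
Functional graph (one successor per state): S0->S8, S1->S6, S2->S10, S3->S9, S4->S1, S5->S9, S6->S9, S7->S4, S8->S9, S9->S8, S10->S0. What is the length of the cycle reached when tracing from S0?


Trace from S0 until a state repeats:
  S0 -> S8 -> S9 -> S8
S8 first seen at step 1, revisited at step 3.
Cycle length = 3 - 1 = 2

2


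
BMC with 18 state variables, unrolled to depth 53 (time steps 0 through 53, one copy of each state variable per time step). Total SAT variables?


BMC unrolls to depth k, creating one copy of each state var for steps 0..k.
Step count = 53 + 1 = 54 (steps 0 through 53)
Vars per step = 18
Total = 18 * 54 = 972

972


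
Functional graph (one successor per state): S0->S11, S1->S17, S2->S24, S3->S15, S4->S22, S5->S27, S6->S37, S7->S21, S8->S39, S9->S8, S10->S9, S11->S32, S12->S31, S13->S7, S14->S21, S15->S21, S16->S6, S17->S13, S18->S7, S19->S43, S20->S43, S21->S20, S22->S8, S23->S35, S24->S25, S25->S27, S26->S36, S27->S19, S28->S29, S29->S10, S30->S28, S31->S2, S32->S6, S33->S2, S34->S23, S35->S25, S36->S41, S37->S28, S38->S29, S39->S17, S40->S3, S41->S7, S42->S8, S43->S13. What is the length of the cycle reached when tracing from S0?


Trace from S0 until a state repeats:
  S0 -> S11 -> S32 -> S6 -> S37 -> S28 -> S29 -> S10 -> S9 -> S8 -> S39 -> S17 -> S13 -> S7 -> S21 -> S20 -> S43 -> S13
S13 first seen at step 12, revisited at step 17.
Cycle length = 17 - 12 = 5

5


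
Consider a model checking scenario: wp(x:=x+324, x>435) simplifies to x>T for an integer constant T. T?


Formula: wp(x:=E, P) = P[E/x] (substitute E for x in postcondition)
Step 1: Postcondition: x>435
Step 2: Substitute x+324 for x: x+324>435
Step 3: Solve for x: x > 435-324 = 111

111


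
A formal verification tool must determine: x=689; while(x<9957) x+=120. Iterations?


Step 1: x goes from 689 toward 9957 by 120; the body runs while x<9957, so iterations = ceil((bound-start)/step)
Step 2: Distance=9268
Step 3: ceil(9268/120)=78

78


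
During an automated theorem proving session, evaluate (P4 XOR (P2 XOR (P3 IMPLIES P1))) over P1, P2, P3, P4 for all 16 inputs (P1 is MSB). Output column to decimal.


Formula: (P4 XOR (P2 XOR (P3 IMPLIES P1))) over P1, P2, P3, P4 (16 rows)
Evaluate each row (bits = P1,P2,P3,P4, MSB first):
  row 0 [0000]: (0 XOR (0 XOR (0 IMPLIES 0))) -> 1
  row 1 [0001]: (1 XOR (0 XOR (0 IMPLIES 0))) -> 0
  row 2 [0010]: (0 XOR (0 XOR (1 IMPLIES 0))) -> 0
  row 3 [0011]: (1 XOR (0 XOR (1 IMPLIES 0))) -> 1
  row 4 [0100]: (0 XOR (1 XOR (0 IMPLIES 0))) -> 0
  row 5 [0101]: (1 XOR (1 XOR (0 IMPLIES 0))) -> 1
  row 6 [0110]: (0 XOR (1 XOR (1 IMPLIES 0))) -> 1
  row 7 [0111]: (1 XOR (1 XOR (1 IMPLIES 0))) -> 0
  row 8 [1000]: (0 XOR (0 XOR (0 IMPLIES 1))) -> 1
  row 9 [1001]: (1 XOR (0 XOR (0 IMPLIES 1))) -> 0
  row 10 [1010]: (0 XOR (0 XOR (1 IMPLIES 1))) -> 1
  row 11 [1011]: (1 XOR (0 XOR (1 IMPLIES 1))) -> 0
  row 12 [1100]: (0 XOR (1 XOR (0 IMPLIES 1))) -> 0
  row 13 [1101]: (1 XOR (1 XOR (0 IMPLIES 1))) -> 1
  row 14 [1110]: (0 XOR (1 XOR (1 IMPLIES 1))) -> 0
  row 15 [1111]: (1 XOR (1 XOR (1 IMPLIES 1))) -> 1
Full result column, 4 rows per line (P1,P2 fixed per line; P3,P4 runs 00..11 left to right):
  rows 0-3 [P1,P2=00]: 1001  = hex 9
  rows 4-7 [P1,P2=01]: 0110  = hex 6
  rows 8-11 [P1,P2=10]: 1010  = hex A
  rows 12-15 [P1,P2=11]: 0101  = hex 5
Output column (row 0 .. row 15) = 1001011010100101
Output column grouped in 4s = 1001 0110 1010 0101 = 0x96A5
Convert to decimal digit by digit (value = value*16 + digit):
  9 -> 9
  9*16 + 6 = 150
  150*16 + 10 (A) = 2410
  2410*16 + 5 = 38565
Decimal = 38565

38565


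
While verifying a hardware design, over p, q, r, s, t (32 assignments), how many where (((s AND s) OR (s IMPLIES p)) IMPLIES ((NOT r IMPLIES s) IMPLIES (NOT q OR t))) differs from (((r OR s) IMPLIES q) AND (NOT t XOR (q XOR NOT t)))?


F1 = (((s AND s) OR (s IMPLIES p)) IMPLIES ((NOT r IMPLIES s) IMPLIES (NOT q OR t)))
F2 = (((r OR s) IMPLIES q) AND (NOT t XOR (q XOR NOT t)))
Evaluate both on each of 32 rows (bits = p,q,r,s,t):
  row 0 [00000]: F1=1 F2=0 (differ) -> 1
  row 1 [00001]: F1=1 F2=0 (differ) -> 1
  row 2 [00010]: F1=1 F2=0 (differ) -> 1
  row 3 [00011]: F1=1 F2=0 (differ) -> 1
  row 4 [00100]: F1=1 F2=0 (differ) -> 1
  row 5 [00101]: F1=1 F2=0 (differ) -> 1
  row 6 [00110]: F1=1 F2=0 (differ) -> 1
  row 7 [00111]: F1=1 F2=0 (differ) -> 1
  row 8 [01000]: F1=1 F2=1 -> 0
  row 9 [01001]: F1=1 F2=1 -> 0
  row 10 [01010]: F1=0 F2=1 (differ) -> 1
  row 11 [01011]: F1=1 F2=1 -> 0
  row 12 [01100]: F1=0 F2=1 (differ) -> 1
  row 13 [01101]: F1=1 F2=1 -> 0
  row 14 [01110]: F1=0 F2=1 (differ) -> 1
  row 15 [01111]: F1=1 F2=1 -> 0
  row 16 [10000]: F1=1 F2=0 (differ) -> 1
  row 17 [10001]: F1=1 F2=0 (differ) -> 1
  row 18 [10010]: F1=1 F2=0 (differ) -> 1
  row 19 [10011]: F1=1 F2=0 (differ) -> 1
  row 20 [10100]: F1=1 F2=0 (differ) -> 1
  row 21 [10101]: F1=1 F2=0 (differ) -> 1
  row 22 [10110]: F1=1 F2=0 (differ) -> 1
  row 23 [10111]: F1=1 F2=0 (differ) -> 1
  row 24 [11000]: F1=1 F2=1 -> 0
  row 25 [11001]: F1=1 F2=1 -> 0
  row 26 [11010]: F1=0 F2=1 (differ) -> 1
  row 27 [11011]: F1=1 F2=1 -> 0
  row 28 [11100]: F1=0 F2=1 (differ) -> 1
  row 29 [11101]: F1=1 F2=1 -> 0
  row 30 [11110]: F1=0 F2=1 (differ) -> 1
  row 31 [11111]: F1=1 F2=1 -> 0
Full result column, 8 rows per line (p,q fixed per line; r,s,t runs 000..111 left to right):
  rows 0-7 [p,q=00]: 11111111  (ones: 8)
  rows 8-15 [p,q=01]: 00101010  (ones: 3)
  rows 16-23 [p,q=10]: 11111111  (ones: 8)
  rows 24-31 [p,q=11]: 00101010  (ones: 3)
Disagreements = 8+3+8+3 = 22

22


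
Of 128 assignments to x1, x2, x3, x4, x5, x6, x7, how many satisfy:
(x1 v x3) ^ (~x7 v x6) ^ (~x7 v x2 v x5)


CNF with 3 clauses over 7 vars (128 assignments).
An assignment satisfies CNF iff every clause has >=1 true literal.
Check each row (bits = x1,x2,x3,x4,x5,x6,x7; clause T/F shown):
  row 0 [0000000]: clauses=FTT -> 0
  row 1 [0000001]: clauses=FFF -> 0
  row 2 [0000010]: clauses=FTT -> 0
  row 3 [0000011]: clauses=FTF -> 0
  row 4 [0000100]: clauses=FTT -> 0
  (every remaining row is evaluated the same way; all 128 results are listed next)
Full result column, 8 rows per line (x1,x2,x3,x4 fixed per line; x5,x6,x7 runs 000..111 left to right):
  rows 0-7 [x1,x2,x3,x4=0000]: 00000000  (ones: 0)
  rows 8-15 [x1,x2,x3,x4=0001]: 00000000  (ones: 0)
  rows 16-23 [x1,x2,x3,x4=0010]: 10101011  (ones: 5)
  rows 24-31 [x1,x2,x3,x4=0011]: 10101011  (ones: 5)
  rows 32-39 [x1,x2,x3,x4=0100]: 00000000  (ones: 0)
  rows 40-47 [x1,x2,x3,x4=0101]: 00000000  (ones: 0)
  rows 48-55 [x1,x2,x3,x4=0110]: 10111011  (ones: 6)
  rows 56-63 [x1,x2,x3,x4=0111]: 10111011  (ones: 6)
  rows 64-71 [x1,x2,x3,x4=1000]: 10101011  (ones: 5)
  rows 72-79 [x1,x2,x3,x4=1001]: 10101011  (ones: 5)
  rows 80-87 [x1,x2,x3,x4=1010]: 10101011  (ones: 5)
  rows 88-95 [x1,x2,x3,x4=1011]: 10101011  (ones: 5)
  rows 96-103 [x1,x2,x3,x4=1100]: 10111011  (ones: 6)
  rows 104-111 [x1,x2,x3,x4=1101]: 10111011  (ones: 6)
  rows 112-119 [x1,x2,x3,x4=1110]: 10111011  (ones: 6)
  rows 120-127 [x1,x2,x3,x4=1111]: 10111011  (ones: 6)
Satisfying assignments = 0+0+5+5+0+0+6+6+5+5+5+5+6+6+6+6 = 66

66


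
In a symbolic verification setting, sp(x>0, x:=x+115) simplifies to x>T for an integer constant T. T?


Formula: sp(P, x:=E) = exists old_x. (x = E[old_x/x]) AND P[old_x/x] (old_x is the value of x before the assignment; eliminate old_x by solving x = E[old_x/x] for old_x)
Step 1: Precondition P: x>0, i.e. old_x > 0
Step 2: Assignment gives x = old_x + 115, so old_x = x - 115
Step 3: Substitute into P: x - 115 > 0
Step 4: Simplify: x > 0+115 = 115

115


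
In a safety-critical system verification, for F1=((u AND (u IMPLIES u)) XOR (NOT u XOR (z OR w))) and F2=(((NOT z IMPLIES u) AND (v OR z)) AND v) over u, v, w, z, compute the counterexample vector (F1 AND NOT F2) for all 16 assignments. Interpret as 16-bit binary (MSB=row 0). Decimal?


F1 = ((u AND (u IMPLIES u)) XOR (NOT u XOR (z OR w)))
F2 = (((NOT z IMPLIES u) AND (v OR z)) AND v)
Counterexample to F1=>F2 is where F1=1 and F2=0.
Evaluate each row (bits = u,v,w,z, MSB first):
  row 0 [0000]: F1=1 F2=0 -> F1&~F2 -> 1
  row 1 [0001]: F1=0 F2=0 -> F1&~F2 -> 0
  row 2 [0010]: F1=0 F2=0 -> F1&~F2 -> 0
  row 3 [0011]: F1=0 F2=0 -> F1&~F2 -> 0
  row 4 [0100]: F1=1 F2=0 -> F1&~F2 -> 1
  row 5 [0101]: F1=0 F2=1 -> F1&~F2 -> 0
  row 6 [0110]: F1=0 F2=0 -> F1&~F2 -> 0
  row 7 [0111]: F1=0 F2=1 -> F1&~F2 -> 0
  row 8 [1000]: F1=1 F2=0 -> F1&~F2 -> 1
  row 9 [1001]: F1=0 F2=0 -> F1&~F2 -> 0
  row 10 [1010]: F1=0 F2=0 -> F1&~F2 -> 0
  row 11 [1011]: F1=0 F2=0 -> F1&~F2 -> 0
  row 12 [1100]: F1=1 F2=1 -> F1&~F2 -> 0
  row 13 [1101]: F1=0 F2=1 -> F1&~F2 -> 0
  row 14 [1110]: F1=0 F2=1 -> F1&~F2 -> 0
  row 15 [1111]: F1=0 F2=1 -> F1&~F2 -> 0
Full result column, 4 rows per line (u,v fixed per line; w,z runs 00..11 left to right):
  rows 0-3 [u,v=00]: 1000  = hex 8
  rows 4-7 [u,v=01]: 1000  = hex 8
  rows 8-11 [u,v=10]: 1000  = hex 8
  rows 12-15 [u,v=11]: 0000  = hex 0
Counterexample vector (row 0 .. row 15) = 1000100010000000
Output column grouped in 4s = 1000 1000 1000 0000 = 0x8880
Convert to decimal digit by digit (value = value*16 + digit):
  8 -> 8
  8*16 + 8 = 136
  136*16 + 8 = 2184
  2184*16 + 0 = 34944
Decimal = 34944

34944


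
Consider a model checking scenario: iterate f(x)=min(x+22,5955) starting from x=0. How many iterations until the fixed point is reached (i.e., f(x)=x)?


Step 1: x=0, cap=5955, increment=22
Step 2: x grows by 22 each step until capped at 5955; fixed point is x=5955
Step 3: iterations = ceil(5955/22) = 271

271


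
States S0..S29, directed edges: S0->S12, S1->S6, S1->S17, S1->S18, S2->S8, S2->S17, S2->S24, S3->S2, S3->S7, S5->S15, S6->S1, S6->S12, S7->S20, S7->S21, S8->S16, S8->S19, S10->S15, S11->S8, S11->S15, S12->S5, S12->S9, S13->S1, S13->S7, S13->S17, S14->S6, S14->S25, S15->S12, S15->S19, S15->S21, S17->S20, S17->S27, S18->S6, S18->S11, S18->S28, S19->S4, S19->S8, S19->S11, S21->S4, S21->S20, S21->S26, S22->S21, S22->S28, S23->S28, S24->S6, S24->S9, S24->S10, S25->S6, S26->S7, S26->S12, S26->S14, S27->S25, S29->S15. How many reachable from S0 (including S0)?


BFS from S0:
  layer 0: {S0}
  layer 1: {S12}
  layer 2: {S5, S9}
  layer 3: {S15}
  layer 4: {S19, S21}
  layer 5: {S4, S8, S11, S20, S26}
  layer 6: {S7, S14, S16}
  layer 7: {S6, S25}
  layer 8: {S1}
  layer 9: {S17, S18}
  layer 10: {S27, S28}
Reachable set: {S0, S1, S4, S5, S6, S7, S8, S9, S11, S12, S14, S15, S16, S17, S18, S19, S20, S21, S25, S26, S27, S28}
Count = 22

22


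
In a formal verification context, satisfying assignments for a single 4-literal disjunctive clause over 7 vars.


Step 1: Total=2^7=128
Step 2: Unsat when all 4 false: 2^3=8
Step 3: Sat=128-8=120

120


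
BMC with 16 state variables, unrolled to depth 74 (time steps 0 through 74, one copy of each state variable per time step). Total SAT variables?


BMC unrolls to depth k, creating one copy of each state var for steps 0..k.
Step count = 74 + 1 = 75 (steps 0 through 74)
Vars per step = 16
Total = 16 * 75 = 1200

1200


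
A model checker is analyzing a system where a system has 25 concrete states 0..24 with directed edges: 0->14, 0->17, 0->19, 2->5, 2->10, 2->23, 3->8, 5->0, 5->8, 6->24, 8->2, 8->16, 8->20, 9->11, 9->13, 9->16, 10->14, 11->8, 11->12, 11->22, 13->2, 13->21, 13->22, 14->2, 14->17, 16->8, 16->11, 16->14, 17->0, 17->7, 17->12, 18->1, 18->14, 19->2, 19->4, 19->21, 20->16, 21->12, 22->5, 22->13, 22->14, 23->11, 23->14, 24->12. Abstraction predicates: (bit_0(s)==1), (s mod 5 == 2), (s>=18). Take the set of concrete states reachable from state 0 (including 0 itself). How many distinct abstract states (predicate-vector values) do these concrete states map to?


BFS from 0:
Concrete reachable: {0, 2, 4, 5, 7, 8, 10, 11, 12, 13, 14, 16, 17, 19, 20, 21, 22, 23}
Abstract via predicates (bit_0(s)==1), (s mod 5 == 2), (s>=18):
  (0,0,0) <- {0, 4, 8, 10, 14, 16}
  (0,0,1) <- {20}
  (0,1,0) <- {2, 12}
  (0,1,1) <- {22}
  (1,0,0) <- {5, 11, 13}
  (1,0,1) <- {19, 21, 23}
  (1,1,0) <- {7, 17}
Distinct abstract states = 7

7


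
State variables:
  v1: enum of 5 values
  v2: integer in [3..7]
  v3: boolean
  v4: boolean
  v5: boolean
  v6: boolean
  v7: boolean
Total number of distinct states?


State space = product of domain sizes of all variables.
Domain sizes:
  v1 (enum of 5 values): 5
  v2 (integer in [3..7]): 5
  v3 (boolean): 2
  v4 (boolean): 2
  v5 (boolean): 2
  v6 (boolean): 2
  v7 (boolean): 2
Product = 5 * 5 * 2 * 2 * 2 * 2 * 2 = 800

800


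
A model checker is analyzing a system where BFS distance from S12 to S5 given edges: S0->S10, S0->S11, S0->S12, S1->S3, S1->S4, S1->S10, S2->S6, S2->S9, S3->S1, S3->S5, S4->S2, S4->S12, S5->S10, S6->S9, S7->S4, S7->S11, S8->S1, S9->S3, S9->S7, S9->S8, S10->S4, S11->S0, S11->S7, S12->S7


BFS layer-by-layer from S12:
  dist 0: {S12}
  dist 1: {S7}
  dist 2: {S4, S11}
  dist 3: {S0, S2}
  dist 4: {S6, S9, S10}
  dist 5: {S3, S8}
  dist 6: {S1, S5}
  -> S5 reached at distance 6
Shortest path length = 6

6


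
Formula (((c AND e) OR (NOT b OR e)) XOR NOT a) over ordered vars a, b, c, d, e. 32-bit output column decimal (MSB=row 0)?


Formula: (((c AND e) OR (NOT b OR e)) XOR NOT a) over a, b, c, d, e (32 rows)
Evaluate each row (bits = a,b,c,d,e, MSB first):
  row 0 [00000]: (((0 AND 0) OR (NOT 0 OR 0)) XOR NOT 0) -> 0
  row 1 [00001]: (((0 AND 1) OR (NOT 0 OR 1)) XOR NOT 0) -> 0
  row 2 [00010]: (((0 AND 0) OR (NOT 0 OR 0)) XOR NOT 0) -> 0
  row 3 [00011]: (((0 AND 1) OR (NOT 0 OR 1)) XOR NOT 0) -> 0
  row 4 [00100]: (((1 AND 0) OR (NOT 0 OR 0)) XOR NOT 0) -> 0
  row 5 [00101]: (((1 AND 1) OR (NOT 0 OR 1)) XOR NOT 0) -> 0
  row 6 [00110]: (((1 AND 0) OR (NOT 0 OR 0)) XOR NOT 0) -> 0
  row 7 [00111]: (((1 AND 1) OR (NOT 0 OR 1)) XOR NOT 0) -> 0
  row 8 [01000]: (((0 AND 0) OR (NOT 1 OR 0)) XOR NOT 0) -> 1
  row 9 [01001]: (((0 AND 1) OR (NOT 1 OR 1)) XOR NOT 0) -> 0
  row 10 [01010]: (((0 AND 0) OR (NOT 1 OR 0)) XOR NOT 0) -> 1
  row 11 [01011]: (((0 AND 1) OR (NOT 1 OR 1)) XOR NOT 0) -> 0
  row 12 [01100]: (((1 AND 0) OR (NOT 1 OR 0)) XOR NOT 0) -> 1
  row 13 [01101]: (((1 AND 1) OR (NOT 1 OR 1)) XOR NOT 0) -> 0
  row 14 [01110]: (((1 AND 0) OR (NOT 1 OR 0)) XOR NOT 0) -> 1
  row 15 [01111]: (((1 AND 1) OR (NOT 1 OR 1)) XOR NOT 0) -> 0
  row 16 [10000]: (((0 AND 0) OR (NOT 0 OR 0)) XOR NOT 1) -> 1
  row 17 [10001]: (((0 AND 1) OR (NOT 0 OR 1)) XOR NOT 1) -> 1
  row 18 [10010]: (((0 AND 0) OR (NOT 0 OR 0)) XOR NOT 1) -> 1
  row 19 [10011]: (((0 AND 1) OR (NOT 0 OR 1)) XOR NOT 1) -> 1
  row 20 [10100]: (((1 AND 0) OR (NOT 0 OR 0)) XOR NOT 1) -> 1
  row 21 [10101]: (((1 AND 1) OR (NOT 0 OR 1)) XOR NOT 1) -> 1
  row 22 [10110]: (((1 AND 0) OR (NOT 0 OR 0)) XOR NOT 1) -> 1
  row 23 [10111]: (((1 AND 1) OR (NOT 0 OR 1)) XOR NOT 1) -> 1
  row 24 [11000]: (((0 AND 0) OR (NOT 1 OR 0)) XOR NOT 1) -> 0
  row 25 [11001]: (((0 AND 1) OR (NOT 1 OR 1)) XOR NOT 1) -> 1
  row 26 [11010]: (((0 AND 0) OR (NOT 1 OR 0)) XOR NOT 1) -> 0
  row 27 [11011]: (((0 AND 1) OR (NOT 1 OR 1)) XOR NOT 1) -> 1
  row 28 [11100]: (((1 AND 0) OR (NOT 1 OR 0)) XOR NOT 1) -> 0
  row 29 [11101]: (((1 AND 1) OR (NOT 1 OR 1)) XOR NOT 1) -> 1
  row 30 [11110]: (((1 AND 0) OR (NOT 1 OR 0)) XOR NOT 1) -> 0
  row 31 [11111]: (((1 AND 1) OR (NOT 1 OR 1)) XOR NOT 1) -> 1
Full result column, 4 rows per line (a,b,c fixed per line; d,e runs 00..11 left to right):
  rows 0-3 [a,b,c=000]: 0000  = hex 0
  rows 4-7 [a,b,c=001]: 0000  = hex 0
  rows 8-11 [a,b,c=010]: 1010  = hex A
  rows 12-15 [a,b,c=011]: 1010  = hex A
  rows 16-19 [a,b,c=100]: 1111  = hex F
  rows 20-23 [a,b,c=101]: 1111  = hex F
  rows 24-27 [a,b,c=110]: 0101  = hex 5
  rows 28-31 [a,b,c=111]: 0101  = hex 5
Output column (row 0 .. row 31) = 00000000101010101111111101010101
Output column grouped in 4s = 0000 0000 1010 1010 1111 1111 0101 0101 = 0x00AAFF55
Convert to decimal digit by digit (value = value*16 + digit):
  0 -> 0
  0*16 + 0 = 0
  0*16 + 10 (A) = 10
  10*16 + 10 (A) = 170
  170*16 + 15 (F) = 2735
  2735*16 + 15 (F) = 43775
  43775*16 + 5 = 700405
  700405*16 + 5 = 11206485
Decimal = 11206485

11206485


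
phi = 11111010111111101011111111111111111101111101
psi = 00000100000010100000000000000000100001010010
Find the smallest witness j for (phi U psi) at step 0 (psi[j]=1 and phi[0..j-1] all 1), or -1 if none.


(phi U psi) at 0: need smallest j with psi[j]=1 and phi[i]=1 for all i in [0,j).
Scan from step 0:
  step 0: phi=1, psi=0 -> continue
  step 1: phi=1, psi=0 -> continue
  step 2: phi=1, psi=0 -> continue
  step 3: phi=1, psi=0 -> continue
  step 5: psi=1 and phi held for [0,5) -> witness found
Witness step = 5

5
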